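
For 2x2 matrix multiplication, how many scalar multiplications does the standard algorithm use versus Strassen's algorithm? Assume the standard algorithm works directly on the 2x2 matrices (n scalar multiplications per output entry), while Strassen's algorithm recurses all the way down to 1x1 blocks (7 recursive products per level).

Matrix multiplication for 2x2 matrices:

Standard algorithm: 2^3 = 8 multiplications
Strassen's algorithm: 7^(log2(2)) = 7^1 = 7 multiplications
Savings: 8 - 7 = 1 multiplications

Standard: 8 multiplications (2^3). Strassen: 7 multiplications (7^1). Strassen reduces 8 recursive multiplications to 7 at each level.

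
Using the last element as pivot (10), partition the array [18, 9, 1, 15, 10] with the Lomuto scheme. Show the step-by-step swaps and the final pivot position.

Lomuto partition with pivot = 10:

Initial array: [18, 9, 1, 15, 10]

arr[0]=18 > 10: no swap
arr[1]=9 <= 10: swap with position 0, array becomes [9, 18, 1, 15, 10]
arr[2]=1 <= 10: swap with position 1, array becomes [9, 1, 18, 15, 10]
arr[3]=15 > 10: no swap

Place pivot at position 2: [9, 1, 10, 15, 18]
Pivot position: 2

After partitioning with pivot 10, the array becomes [9, 1, 10, 15, 18]. The pivot is placed at index 2. All elements to the left of the pivot are <= 10, and all elements to the right are > 10.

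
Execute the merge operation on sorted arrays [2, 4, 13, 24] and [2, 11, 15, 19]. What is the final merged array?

Merging process:

Compare 2 vs 2: take 2 from left. Merged: [2]
Compare 4 vs 2: take 2 from right. Merged: [2, 2]
Compare 4 vs 11: take 4 from left. Merged: [2, 2, 4]
Compare 13 vs 11: take 11 from right. Merged: [2, 2, 4, 11]
Compare 13 vs 15: take 13 from left. Merged: [2, 2, 4, 11, 13]
Compare 24 vs 15: take 15 from right. Merged: [2, 2, 4, 11, 13, 15]
Compare 24 vs 19: take 19 from right. Merged: [2, 2, 4, 11, 13, 15, 19]
Append remaining from left: [24]. Merged: [2, 2, 4, 11, 13, 15, 19, 24]

Final merged array: [2, 2, 4, 11, 13, 15, 19, 24]
Total comparisons: 7

The merged array is [2, 2, 4, 11, 13, 15, 19, 24], requiring 7 comparisons. The merge step runs in O(n) time where n is the total number of elements.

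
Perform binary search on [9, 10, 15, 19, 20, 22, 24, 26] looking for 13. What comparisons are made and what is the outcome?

Binary search for 13 in [9, 10, 15, 19, 20, 22, 24, 26]:

lo=0, hi=7, mid=3, arr[mid]=19 -> 19 > 13, search left half
lo=0, hi=2, mid=1, arr[mid]=10 -> 10 < 13, search right half
lo=2, hi=2, mid=2, arr[mid]=15 -> 15 > 13, search left half
lo=2 > hi=1, target 13 not found

Binary search determines that 13 is not in the array after 3 comparisons. The search space was exhausted without finding the target.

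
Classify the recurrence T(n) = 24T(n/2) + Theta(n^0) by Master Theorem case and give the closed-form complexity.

Master Theorem for T(n) = 24T(n/2) + O(n^0):

a = 24, b = 2, c = 0
log_b(a) = log_2(24) = 4.5850

Case 1: c = 0 < log_2(24) = 4.5850
T(n) = O(n^(log_2 24))

For T(n) = 24T(n/2) + O(n^0): log_2(24) = 4.5850. This is Case 1 of the Master Theorem (c < log_b(a), work dominated by leaves), giving O(n^(log_2 24)).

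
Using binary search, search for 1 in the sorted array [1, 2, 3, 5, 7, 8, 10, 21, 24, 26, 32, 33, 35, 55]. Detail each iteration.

Binary search for 1 in [1, 2, 3, 5, 7, 8, 10, 21, 24, 26, 32, 33, 35, 55]:

lo=0, hi=13, mid=6, arr[mid]=10 -> 10 > 1, search left half
lo=0, hi=5, mid=2, arr[mid]=3 -> 3 > 1, search left half
lo=0, hi=1, mid=0, arr[mid]=1 -> Found target at index 0!

Binary search finds 1 at index 0 after 3 comparisons. The search repeatedly halves the search space by comparing with the middle element.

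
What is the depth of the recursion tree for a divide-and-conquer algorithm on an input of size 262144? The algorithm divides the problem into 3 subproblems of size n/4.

For divide and conquer with division factor 4:

Problem sizes at each level:
Level 0: 262144
Level 1: 65536
Level 2: 16384
Level 3: 4096
Level 4: 1024
Level 5: 256
Level 6: 64
Level 7: 16
Level 8: 4
Level 9: 1

The root is level 0 and the size-1 base case is level 9 (the tree spans levels 0 through 9, i.e. 10 levels counting the root), so the depth is the number of divisions: log_4(262144) = 9

The recursion tree depth is log_4(262144) = 9. At each level, the problem size is divided by 4, so it takes 9 divisions to reduce to a base case of size 1. The algorithm makes 3 recursive calls at each level.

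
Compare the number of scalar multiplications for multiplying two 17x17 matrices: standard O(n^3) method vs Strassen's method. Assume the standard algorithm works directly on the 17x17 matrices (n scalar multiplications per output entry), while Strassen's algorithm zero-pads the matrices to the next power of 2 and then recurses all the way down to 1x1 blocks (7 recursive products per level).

Matrix multiplication for 17x17 matrices:

Strassen's algorithm requires power-of-2 dimensions. Pad 17x17 to 32x32 (next power of 2).

Standard algorithm: 17^3 = 4913 multiplications
Strassen's algorithm: 7^(log2(32)) = 7^5 = 16807 multiplications
Difference: 4913 - 16807 = -11894 (Strassen uses MORE here due to padding overhead — for small or just-over-power-of-2 n, padding can outweigh the per-level savings)

Standard: 4913 multiplications (17^3). Strassen: 16807 multiplications (7^5, after padding to 32x32). Strassen reduces 8 recursive multiplications to 7 at each level.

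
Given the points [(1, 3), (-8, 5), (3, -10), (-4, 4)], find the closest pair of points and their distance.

Computing all pairwise distances among 4 points:

d((1, 3), (-8, 5)) = 9.2195
d((1, 3), (3, -10)) = 13.1529
d((1, 3), (-4, 4)) = 5.099
d((-8, 5), (3, -10)) = 18.6011
d((-8, 5), (-4, 4)) = 4.1231 <-- minimum
d((3, -10), (-4, 4)) = 15.6525

Closest pair: (-8, 5) and (-4, 4) with distance 4.1231

The closest pair is (-8, 5) and (-4, 4) with Euclidean distance 4.1231. For 4 points, brute-force pairwise comparison is shown above. For large n, the divide-and-conquer algorithm (sort by x, recurse on halves, check the dividing strip) achieves O(n log n).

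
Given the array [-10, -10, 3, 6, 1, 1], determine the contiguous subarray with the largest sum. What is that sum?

Using Kadane's algorithm on [-10, -10, 3, 6, 1, 1]:

Scanning through the array:
Position 1 (value -10): max_ending_here = -10, max_so_far = -10
Position 2 (value 3): max_ending_here = 3, max_so_far = 3
Position 3 (value 6): max_ending_here = 9, max_so_far = 9
Position 4 (value 1): max_ending_here = 10, max_so_far = 10
Position 5 (value 1): max_ending_here = 11, max_so_far = 11

Maximum subarray: [3, 6, 1, 1]
Maximum sum: 11

The maximum subarray is [3, 6, 1, 1] with sum 11. This subarray runs from index 2 to index 5.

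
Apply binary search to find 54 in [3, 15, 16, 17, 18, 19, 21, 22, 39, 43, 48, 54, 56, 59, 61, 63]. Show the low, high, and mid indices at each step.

Binary search for 54 in [3, 15, 16, 17, 18, 19, 21, 22, 39, 43, 48, 54, 56, 59, 61, 63]:

lo=0, hi=15, mid=7, arr[mid]=22 -> 22 < 54, search right half
lo=8, hi=15, mid=11, arr[mid]=54 -> Found target at index 11!

Binary search finds 54 at index 11 after 2 comparisons. The search repeatedly halves the search space by comparing with the middle element.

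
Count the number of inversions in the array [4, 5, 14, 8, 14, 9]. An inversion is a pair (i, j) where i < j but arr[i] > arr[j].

Finding inversions in [4, 5, 14, 8, 14, 9]:

(2, 3): arr[2]=14 > arr[3]=8
(2, 5): arr[2]=14 > arr[5]=9
(4, 5): arr[4]=14 > arr[5]=9

Total inversions: 3

The array has 3 inversion(s): (2,3), (2,5), (4,5). Each pair (i,j) satisfies i < j and arr[i] > arr[j].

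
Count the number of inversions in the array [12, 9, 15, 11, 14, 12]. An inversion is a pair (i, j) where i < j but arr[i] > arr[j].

Finding inversions in [12, 9, 15, 11, 14, 12]:

(0, 1): arr[0]=12 > arr[1]=9
(0, 3): arr[0]=12 > arr[3]=11
(2, 3): arr[2]=15 > arr[3]=11
(2, 4): arr[2]=15 > arr[4]=14
(2, 5): arr[2]=15 > arr[5]=12
(4, 5): arr[4]=14 > arr[5]=12

Total inversions: 6

The array has 6 inversion(s): (0,1), (0,3), (2,3), (2,4), (2,5), (4,5). Each pair (i,j) satisfies i < j and arr[i] > arr[j].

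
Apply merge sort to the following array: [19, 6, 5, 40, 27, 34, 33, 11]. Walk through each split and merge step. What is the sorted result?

Merge sort trace:

Split: [19, 6, 5, 40, 27, 34, 33, 11] -> [19, 6, 5, 40] and [27, 34, 33, 11]
  Split: [19, 6, 5, 40] -> [19, 6] and [5, 40]
    Split: [19, 6] -> [19] and [6]
    Merge: [19] + [6] -> [6, 19]
    Split: [5, 40] -> [5] and [40]
    Merge: [5] + [40] -> [5, 40]
  Merge: [6, 19] + [5, 40] -> [5, 6, 19, 40]
  Split: [27, 34, 33, 11] -> [27, 34] and [33, 11]
    Split: [27, 34] -> [27] and [34]
    Merge: [27] + [34] -> [27, 34]
    Split: [33, 11] -> [33] and [11]
    Merge: [33] + [11] -> [11, 33]
  Merge: [27, 34] + [11, 33] -> [11, 27, 33, 34]
Merge: [5, 6, 19, 40] + [11, 27, 33, 34] -> [5, 6, 11, 19, 27, 33, 34, 40]

Final sorted array: [5, 6, 11, 19, 27, 33, 34, 40]

The merge sort proceeds by recursively splitting the array and merging sorted halves.
After all merges, the sorted array is [5, 6, 11, 19, 27, 33, 34, 40].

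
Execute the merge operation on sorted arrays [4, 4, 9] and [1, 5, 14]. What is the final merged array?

Merging process:

Compare 4 vs 1: take 1 from right. Merged: [1]
Compare 4 vs 5: take 4 from left. Merged: [1, 4]
Compare 4 vs 5: take 4 from left. Merged: [1, 4, 4]
Compare 9 vs 5: take 5 from right. Merged: [1, 4, 4, 5]
Compare 9 vs 14: take 9 from left. Merged: [1, 4, 4, 5, 9]
Append remaining from right: [14]. Merged: [1, 4, 4, 5, 9, 14]

Final merged array: [1, 4, 4, 5, 9, 14]
Total comparisons: 5

The merged array is [1, 4, 4, 5, 9, 14], requiring 5 comparisons. The merge step runs in O(n) time where n is the total number of elements.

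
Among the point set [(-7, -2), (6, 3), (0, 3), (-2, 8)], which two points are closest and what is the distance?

Computing all pairwise distances among 4 points:

d((-7, -2), (6, 3)) = 13.9284
d((-7, -2), (0, 3)) = 8.6023
d((-7, -2), (-2, 8)) = 11.1803
d((6, 3), (0, 3)) = 6.0
d((6, 3), (-2, 8)) = 9.434
d((0, 3), (-2, 8)) = 5.3852 <-- minimum

Closest pair: (0, 3) and (-2, 8) with distance 5.3852

The closest pair is (0, 3) and (-2, 8) with Euclidean distance 5.3852. For 4 points, brute-force pairwise comparison is shown above. For large n, the divide-and-conquer algorithm (sort by x, recurse on halves, check the dividing strip) achieves O(n log n).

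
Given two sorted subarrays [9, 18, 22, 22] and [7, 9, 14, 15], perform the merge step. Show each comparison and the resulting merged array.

Merging process:

Compare 9 vs 7: take 7 from right. Merged: [7]
Compare 9 vs 9: take 9 from left. Merged: [7, 9]
Compare 18 vs 9: take 9 from right. Merged: [7, 9, 9]
Compare 18 vs 14: take 14 from right. Merged: [7, 9, 9, 14]
Compare 18 vs 15: take 15 from right. Merged: [7, 9, 9, 14, 15]
Append remaining from left: [18, 22, 22]. Merged: [7, 9, 9, 14, 15, 18, 22, 22]

Final merged array: [7, 9, 9, 14, 15, 18, 22, 22]
Total comparisons: 5

The merged array is [7, 9, 9, 14, 15, 18, 22, 22], requiring 5 comparisons. The merge step runs in O(n) time where n is the total number of elements.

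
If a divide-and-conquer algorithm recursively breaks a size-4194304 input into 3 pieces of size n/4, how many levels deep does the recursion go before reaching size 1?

For divide and conquer with division factor 4:

Problem sizes at each level:
Level 0: 4194304
Level 1: 1048576
Level 2: 262144
Level 3: 65536
Level 4: 16384
Level 5: 4096
Level 6: 1024
Level 7: 256
Level 8: 64
Level 9: 16
Level 10: 4
Level 11: 1

The root is level 0 and the size-1 base case is level 11 (the tree spans levels 0 through 11, i.e. 12 levels counting the root), so the depth is the number of divisions: log_4(4194304) = 11

The recursion tree depth is log_4(4194304) = 11. At each level, the problem size is divided by 4, so it takes 11 divisions to reduce to a base case of size 1. The algorithm makes 3 recursive calls at each level.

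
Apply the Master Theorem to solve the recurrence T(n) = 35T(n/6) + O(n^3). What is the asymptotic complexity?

Master Theorem for T(n) = 35T(n/6) + O(n^3):

a = 35, b = 6, c = 3
log_b(a) = log_6(35) = 1.9843

Case 3: c = 3 > log_6(35) = 1.9843
T(n) = O(n^3) = O(n^3)

For T(n) = 35T(n/6) + O(n^3): log_6(35) = 1.9843. This is Case 3 of the Master Theorem (c > log_b(a), work dominated by root), giving O(n^3).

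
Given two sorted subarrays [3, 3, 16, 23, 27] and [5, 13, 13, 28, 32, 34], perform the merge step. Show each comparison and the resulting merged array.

Merging process:

Compare 3 vs 5: take 3 from left. Merged: [3]
Compare 3 vs 5: take 3 from left. Merged: [3, 3]
Compare 16 vs 5: take 5 from right. Merged: [3, 3, 5]
Compare 16 vs 13: take 13 from right. Merged: [3, 3, 5, 13]
Compare 16 vs 13: take 13 from right. Merged: [3, 3, 5, 13, 13]
Compare 16 vs 28: take 16 from left. Merged: [3, 3, 5, 13, 13, 16]
Compare 23 vs 28: take 23 from left. Merged: [3, 3, 5, 13, 13, 16, 23]
Compare 27 vs 28: take 27 from left. Merged: [3, 3, 5, 13, 13, 16, 23, 27]
Append remaining from right: [28, 32, 34]. Merged: [3, 3, 5, 13, 13, 16, 23, 27, 28, 32, 34]

Final merged array: [3, 3, 5, 13, 13, 16, 23, 27, 28, 32, 34]
Total comparisons: 8

The merged array is [3, 3, 5, 13, 13, 16, 23, 27, 28, 32, 34], requiring 8 comparisons. The merge step runs in O(n) time where n is the total number of elements.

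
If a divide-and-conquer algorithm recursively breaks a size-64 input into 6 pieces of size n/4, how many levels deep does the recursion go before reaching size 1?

For divide and conquer with division factor 4:

Problem sizes at each level:
Level 0: 64
Level 1: 16
Level 2: 4
Level 3: 1

The root is level 0 and the size-1 base case is level 3 (the tree spans levels 0 through 3, i.e. 4 levels counting the root), so the depth is the number of divisions: log_4(64) = 3

The recursion tree depth is log_4(64) = 3. At each level, the problem size is divided by 4, so it takes 3 divisions to reduce to a base case of size 1. The algorithm makes 6 recursive calls at each level.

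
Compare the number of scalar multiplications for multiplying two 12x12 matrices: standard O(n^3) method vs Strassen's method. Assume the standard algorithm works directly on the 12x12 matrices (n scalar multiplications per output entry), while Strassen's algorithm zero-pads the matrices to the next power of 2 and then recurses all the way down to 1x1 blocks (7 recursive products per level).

Matrix multiplication for 12x12 matrices:

Strassen's algorithm requires power-of-2 dimensions. Pad 12x12 to 16x16 (next power of 2).

Standard algorithm: 12^3 = 1728 multiplications
Strassen's algorithm: 7^(log2(16)) = 7^4 = 2401 multiplications
Difference: 1728 - 2401 = -673 (Strassen uses MORE here due to padding overhead — for small or just-over-power-of-2 n, padding can outweigh the per-level savings)

Standard: 1728 multiplications (12^3). Strassen: 2401 multiplications (7^4, after padding to 16x16). Strassen reduces 8 recursive multiplications to 7 at each level.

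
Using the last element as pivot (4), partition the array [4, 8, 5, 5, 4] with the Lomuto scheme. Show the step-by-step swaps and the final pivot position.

Lomuto partition with pivot = 4:

Initial array: [4, 8, 5, 5, 4]

arr[0]=4 <= 4: swap with position 0, array becomes [4, 8, 5, 5, 4]
arr[1]=8 > 4: no swap
arr[2]=5 > 4: no swap
arr[3]=5 > 4: no swap

Place pivot at position 1: [4, 4, 5, 5, 8]
Pivot position: 1

After partitioning with pivot 4, the array becomes [4, 4, 5, 5, 8]. The pivot is placed at index 1. All elements to the left of the pivot are <= 4, and all elements to the right are > 4.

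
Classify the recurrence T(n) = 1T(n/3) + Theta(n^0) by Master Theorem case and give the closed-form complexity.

Master Theorem for T(n) = 1T(n/3) + O(n^0):

a = 1, b = 3, c = 0
log_b(a) = log_3(1) = 0.0000

Case 2: c = 0 = log_3(1) = 0.0000
T(n) = O(n^0 log n) = O(log n)

For T(n) = 1T(n/3) + O(n^0): log_3(1) = 0.0000. This is Case 2 of the Master Theorem (c = log_b(a), equal work at all levels), giving O(log n).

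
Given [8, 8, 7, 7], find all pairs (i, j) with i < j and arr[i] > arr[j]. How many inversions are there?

Finding inversions in [8, 8, 7, 7]:

(0, 2): arr[0]=8 > arr[2]=7
(0, 3): arr[0]=8 > arr[3]=7
(1, 2): arr[1]=8 > arr[2]=7
(1, 3): arr[1]=8 > arr[3]=7

Total inversions: 4

The array has 4 inversion(s): (0,2), (0,3), (1,2), (1,3). Each pair (i,j) satisfies i < j and arr[i] > arr[j].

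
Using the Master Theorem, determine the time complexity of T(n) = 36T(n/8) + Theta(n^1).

Master Theorem for T(n) = 36T(n/8) + O(n^1):

a = 36, b = 8, c = 1
log_b(a) = log_8(36) = 1.7233

Case 1: c = 1 < log_8(36) = 1.7233
T(n) = O(n^(log_8 36))

For T(n) = 36T(n/8) + O(n^1): log_8(36) = 1.7233. This is Case 1 of the Master Theorem (c < log_b(a), work dominated by leaves), giving O(n^(log_8 36)).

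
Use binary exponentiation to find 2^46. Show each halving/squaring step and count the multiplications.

Computing 2^46 by squaring (build up from 2^1; each line after the first costs one multiplication):

2^1 = 2
2^2 = (2^1)^2 = 2^2 = 4
2^4 = (2^2)^2 = 4^2 = 16
2^5 = 2 * 2^4 = 2 * 16 = 32
2^10 = (2^5)^2 = 32^2 = 1024
2^11 = 2 * 2^10 = 2 * 1024 = 2048
2^22 = (2^11)^2 = 2048^2 = 4194304
2^23 = 2 * 2^22 = 2 * 4194304 = 8388608
2^46 = (2^23)^2 = 8388608^2 = 70368744177664

Result: 70368744177664
Multiplications needed: 8 (8 lines after 2^1)

2^46 = 70368744177664. Using exponentiation by squaring, this requires 8 multiplications. The key idea: if the exponent is even, square the half-power; if odd, multiply by the base once.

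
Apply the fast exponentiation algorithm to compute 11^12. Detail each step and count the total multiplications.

Computing 11^12 by squaring (build up from 11^1; each line after the first costs one multiplication):

11^1 = 11
11^2 = (11^1)^2 = 11^2 = 121
11^3 = 11 * 11^2 = 11 * 121 = 1331
11^6 = (11^3)^2 = 1331^2 = 1771561
11^12 = (11^6)^2 = 1771561^2 = 3138428376721

Result: 3138428376721
Multiplications needed: 4 (4 lines after 11^1)

11^12 = 3138428376721. Using exponentiation by squaring, this requires 4 multiplications. The key idea: if the exponent is even, square the half-power; if odd, multiply by the base once.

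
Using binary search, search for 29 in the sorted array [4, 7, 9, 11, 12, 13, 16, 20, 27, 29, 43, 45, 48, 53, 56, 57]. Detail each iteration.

Binary search for 29 in [4, 7, 9, 11, 12, 13, 16, 20, 27, 29, 43, 45, 48, 53, 56, 57]:

lo=0, hi=15, mid=7, arr[mid]=20 -> 20 < 29, search right half
lo=8, hi=15, mid=11, arr[mid]=45 -> 45 > 29, search left half
lo=8, hi=10, mid=9, arr[mid]=29 -> Found target at index 9!

Binary search finds 29 at index 9 after 3 comparisons. The search repeatedly halves the search space by comparing with the middle element.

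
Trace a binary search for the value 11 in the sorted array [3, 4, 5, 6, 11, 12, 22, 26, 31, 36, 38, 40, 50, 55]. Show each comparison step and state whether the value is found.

Binary search for 11 in [3, 4, 5, 6, 11, 12, 22, 26, 31, 36, 38, 40, 50, 55]:

lo=0, hi=13, mid=6, arr[mid]=22 -> 22 > 11, search left half
lo=0, hi=5, mid=2, arr[mid]=5 -> 5 < 11, search right half
lo=3, hi=5, mid=4, arr[mid]=11 -> Found target at index 4!

Binary search finds 11 at index 4 after 3 comparisons. The search repeatedly halves the search space by comparing with the middle element.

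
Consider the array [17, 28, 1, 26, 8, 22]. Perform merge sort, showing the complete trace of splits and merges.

Merge sort trace:

Split: [17, 28, 1, 26, 8, 22] -> [17, 28, 1] and [26, 8, 22]
  Split: [17, 28, 1] -> [17] and [28, 1]
    Split: [28, 1] -> [28] and [1]
    Merge: [28] + [1] -> [1, 28]
  Merge: [17] + [1, 28] -> [1, 17, 28]
  Split: [26, 8, 22] -> [26] and [8, 22]
    Split: [8, 22] -> [8] and [22]
    Merge: [8] + [22] -> [8, 22]
  Merge: [26] + [8, 22] -> [8, 22, 26]
Merge: [1, 17, 28] + [8, 22, 26] -> [1, 8, 17, 22, 26, 28]

Final sorted array: [1, 8, 17, 22, 26, 28]

The merge sort proceeds by recursively splitting the array and merging sorted halves.
After all merges, the sorted array is [1, 8, 17, 22, 26, 28].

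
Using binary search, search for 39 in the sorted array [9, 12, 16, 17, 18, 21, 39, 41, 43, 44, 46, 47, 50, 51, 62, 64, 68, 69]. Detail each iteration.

Binary search for 39 in [9, 12, 16, 17, 18, 21, 39, 41, 43, 44, 46, 47, 50, 51, 62, 64, 68, 69]:

lo=0, hi=17, mid=8, arr[mid]=43 -> 43 > 39, search left half
lo=0, hi=7, mid=3, arr[mid]=17 -> 17 < 39, search right half
lo=4, hi=7, mid=5, arr[mid]=21 -> 21 < 39, search right half
lo=6, hi=7, mid=6, arr[mid]=39 -> Found target at index 6!

Binary search finds 39 at index 6 after 4 comparisons. The search repeatedly halves the search space by comparing with the middle element.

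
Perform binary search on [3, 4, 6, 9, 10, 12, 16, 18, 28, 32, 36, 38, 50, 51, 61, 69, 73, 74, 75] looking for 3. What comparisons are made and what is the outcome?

Binary search for 3 in [3, 4, 6, 9, 10, 12, 16, 18, 28, 32, 36, 38, 50, 51, 61, 69, 73, 74, 75]:

lo=0, hi=18, mid=9, arr[mid]=32 -> 32 > 3, search left half
lo=0, hi=8, mid=4, arr[mid]=10 -> 10 > 3, search left half
lo=0, hi=3, mid=1, arr[mid]=4 -> 4 > 3, search left half
lo=0, hi=0, mid=0, arr[mid]=3 -> Found target at index 0!

Binary search finds 3 at index 0 after 4 comparisons. The search repeatedly halves the search space by comparing with the middle element.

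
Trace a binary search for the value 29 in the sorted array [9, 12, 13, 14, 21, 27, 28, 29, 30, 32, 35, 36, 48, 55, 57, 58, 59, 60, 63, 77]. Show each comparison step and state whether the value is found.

Binary search for 29 in [9, 12, 13, 14, 21, 27, 28, 29, 30, 32, 35, 36, 48, 55, 57, 58, 59, 60, 63, 77]:

lo=0, hi=19, mid=9, arr[mid]=32 -> 32 > 29, search left half
lo=0, hi=8, mid=4, arr[mid]=21 -> 21 < 29, search right half
lo=5, hi=8, mid=6, arr[mid]=28 -> 28 < 29, search right half
lo=7, hi=8, mid=7, arr[mid]=29 -> Found target at index 7!

Binary search finds 29 at index 7 after 4 comparisons. The search repeatedly halves the search space by comparing with the middle element.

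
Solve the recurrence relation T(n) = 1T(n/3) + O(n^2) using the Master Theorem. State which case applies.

Master Theorem for T(n) = 1T(n/3) + O(n^2):

a = 1, b = 3, c = 2
log_b(a) = log_3(1) = 0.0000

Case 3: c = 2 > log_3(1) = 0.0000
T(n) = O(n^2) = O(n^2)

For T(n) = 1T(n/3) + O(n^2): log_3(1) = 0.0000. This is Case 3 of the Master Theorem (c > log_b(a), work dominated by root), giving O(n^2).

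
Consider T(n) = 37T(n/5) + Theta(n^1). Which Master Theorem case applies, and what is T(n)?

Master Theorem for T(n) = 37T(n/5) + O(n^1):

a = 37, b = 5, c = 1
log_b(a) = log_5(37) = 2.2436

Case 1: c = 1 < log_5(37) = 2.2436
T(n) = O(n^(log_5 37))

For T(n) = 37T(n/5) + O(n^1): log_5(37) = 2.2436. This is Case 1 of the Master Theorem (c < log_b(a), work dominated by leaves), giving O(n^(log_5 37)).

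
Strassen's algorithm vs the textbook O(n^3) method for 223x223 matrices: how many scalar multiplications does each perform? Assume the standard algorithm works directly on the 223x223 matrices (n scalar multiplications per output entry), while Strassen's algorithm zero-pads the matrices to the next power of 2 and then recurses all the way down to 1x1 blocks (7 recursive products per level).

Matrix multiplication for 223x223 matrices:

Strassen's algorithm requires power-of-2 dimensions. Pad 223x223 to 256x256 (next power of 2).

Standard algorithm: 223^3 = 11089567 multiplications
Strassen's algorithm: 7^(log2(256)) = 7^8 = 5764801 multiplications
Savings: 11089567 - 5764801 = 5324766 multiplications

Standard: 11089567 multiplications (223^3). Strassen: 5764801 multiplications (7^8, after padding to 256x256). Strassen reduces 8 recursive multiplications to 7 at each level.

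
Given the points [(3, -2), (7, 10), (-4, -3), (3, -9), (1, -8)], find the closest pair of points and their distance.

Computing all pairwise distances among 5 points:

d((3, -2), (7, 10)) = 12.6491
d((3, -2), (-4, -3)) = 7.0711
d((3, -2), (3, -9)) = 7.0
d((3, -2), (1, -8)) = 6.3246
d((7, 10), (-4, -3)) = 17.0294
d((7, 10), (3, -9)) = 19.4165
d((7, 10), (1, -8)) = 18.9737
d((-4, -3), (3, -9)) = 9.2195
d((-4, -3), (1, -8)) = 7.0711
d((3, -9), (1, -8)) = 2.2361 <-- minimum

Closest pair: (3, -9) and (1, -8) with distance 2.2361

The closest pair is (3, -9) and (1, -8) with Euclidean distance 2.2361. For 5 points, brute-force pairwise comparison is shown above. For large n, the divide-and-conquer algorithm (sort by x, recurse on halves, check the dividing strip) achieves O(n log n).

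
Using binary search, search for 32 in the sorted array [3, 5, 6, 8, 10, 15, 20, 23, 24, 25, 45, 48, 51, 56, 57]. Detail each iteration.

Binary search for 32 in [3, 5, 6, 8, 10, 15, 20, 23, 24, 25, 45, 48, 51, 56, 57]:

lo=0, hi=14, mid=7, arr[mid]=23 -> 23 < 32, search right half
lo=8, hi=14, mid=11, arr[mid]=48 -> 48 > 32, search left half
lo=8, hi=10, mid=9, arr[mid]=25 -> 25 < 32, search right half
lo=10, hi=10, mid=10, arr[mid]=45 -> 45 > 32, search left half
lo=10 > hi=9, target 32 not found

Binary search determines that 32 is not in the array after 4 comparisons. The search space was exhausted without finding the target.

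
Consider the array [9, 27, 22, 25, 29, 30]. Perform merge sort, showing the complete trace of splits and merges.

Merge sort trace:

Split: [9, 27, 22, 25, 29, 30] -> [9, 27, 22] and [25, 29, 30]
  Split: [9, 27, 22] -> [9] and [27, 22]
    Split: [27, 22] -> [27] and [22]
    Merge: [27] + [22] -> [22, 27]
  Merge: [9] + [22, 27] -> [9, 22, 27]
  Split: [25, 29, 30] -> [25] and [29, 30]
    Split: [29, 30] -> [29] and [30]
    Merge: [29] + [30] -> [29, 30]
  Merge: [25] + [29, 30] -> [25, 29, 30]
Merge: [9, 22, 27] + [25, 29, 30] -> [9, 22, 25, 27, 29, 30]

Final sorted array: [9, 22, 25, 27, 29, 30]

The merge sort proceeds by recursively splitting the array and merging sorted halves.
After all merges, the sorted array is [9, 22, 25, 27, 29, 30].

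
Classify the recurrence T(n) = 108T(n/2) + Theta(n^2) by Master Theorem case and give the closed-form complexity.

Master Theorem for T(n) = 108T(n/2) + O(n^2):

a = 108, b = 2, c = 2
log_b(a) = log_2(108) = 6.7549

Case 1: c = 2 < log_2(108) = 6.7549
T(n) = O(n^(log_2 108))

For T(n) = 108T(n/2) + O(n^2): log_2(108) = 6.7549. This is Case 1 of the Master Theorem (c < log_b(a), work dominated by leaves), giving O(n^(log_2 108)).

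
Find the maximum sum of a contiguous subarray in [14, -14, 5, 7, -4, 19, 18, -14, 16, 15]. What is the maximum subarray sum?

Using Kadane's algorithm on [14, -14, 5, 7, -4, 19, 18, -14, 16, 15]:

Scanning through the array:
Position 1 (value -14): max_ending_here = 0, max_so_far = 14
Position 2 (value 5): max_ending_here = 5, max_so_far = 14
Position 3 (value 7): max_ending_here = 12, max_so_far = 14
Position 4 (value -4): max_ending_here = 8, max_so_far = 14
Position 5 (value 19): max_ending_here = 27, max_so_far = 27
Position 6 (value 18): max_ending_here = 45, max_so_far = 45
Position 7 (value -14): max_ending_here = 31, max_so_far = 45
Position 8 (value 16): max_ending_here = 47, max_so_far = 47
Position 9 (value 15): max_ending_here = 62, max_so_far = 62

Maximum subarray: [14, -14, 5, 7, -4, 19, 18, -14, 16, 15]
Maximum sum: 62

The maximum subarray is [14, -14, 5, 7, -4, 19, 18, -14, 16, 15] with sum 62. This subarray runs from index 0 to index 9.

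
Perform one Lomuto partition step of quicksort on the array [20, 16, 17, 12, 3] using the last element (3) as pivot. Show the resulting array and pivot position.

Lomuto partition with pivot = 3:

Initial array: [20, 16, 17, 12, 3]

arr[0]=20 > 3: no swap
arr[1]=16 > 3: no swap
arr[2]=17 > 3: no swap
arr[3]=12 > 3: no swap

Place pivot at position 0: [3, 16, 17, 12, 20]
Pivot position: 0

After partitioning with pivot 3, the array becomes [3, 16, 17, 12, 20]. The pivot is placed at index 0. All elements to the left of the pivot are <= 3, and all elements to the right are > 3.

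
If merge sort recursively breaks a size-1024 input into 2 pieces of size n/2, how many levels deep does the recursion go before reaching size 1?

For divide and conquer with division factor 2:

Problem sizes at each level:
Level 0: 1024
Level 1: 512
Level 2: 256
Level 3: 128
Level 4: 64
Level 5: 32
Level 6: 16
Level 7: 8
Level 8: 4
Level 9: 2
Level 10: 1

The root is level 0 and the size-1 base case is level 10 (the tree spans levels 0 through 10, i.e. 11 levels counting the root), so the depth is the number of divisions: log_2(1024) = 10

The recursion tree depth is log_2(1024) = 10. At each level, the problem size is divided by 2, so it takes 10 divisions to reduce to a base case of size 1. The algorithm makes 2 recursive calls at each level.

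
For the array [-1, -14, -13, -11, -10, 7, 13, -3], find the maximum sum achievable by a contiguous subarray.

Using Kadane's algorithm on [-1, -14, -13, -11, -10, 7, 13, -3]:

Scanning through the array:
Position 1 (value -14): max_ending_here = -14, max_so_far = -1
Position 2 (value -13): max_ending_here = -13, max_so_far = -1
Position 3 (value -11): max_ending_here = -11, max_so_far = -1
Position 4 (value -10): max_ending_here = -10, max_so_far = -1
Position 5 (value 7): max_ending_here = 7, max_so_far = 7
Position 6 (value 13): max_ending_here = 20, max_so_far = 20
Position 7 (value -3): max_ending_here = 17, max_so_far = 20

Maximum subarray: [7, 13]
Maximum sum: 20

The maximum subarray is [7, 13] with sum 20. This subarray runs from index 5 to index 6.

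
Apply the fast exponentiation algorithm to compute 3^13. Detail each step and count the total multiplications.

Computing 3^13 by squaring (build up from 3^1; each line after the first costs one multiplication):

3^1 = 3
3^2 = (3^1)^2 = 3^2 = 9
3^3 = 3 * 3^2 = 3 * 9 = 27
3^6 = (3^3)^2 = 27^2 = 729
3^12 = (3^6)^2 = 729^2 = 531441
3^13 = 3 * 3^12 = 3 * 531441 = 1594323

Result: 1594323
Multiplications needed: 5 (5 lines after 3^1)

3^13 = 1594323. Using exponentiation by squaring, this requires 5 multiplications. The key idea: if the exponent is even, square the half-power; if odd, multiply by the base once.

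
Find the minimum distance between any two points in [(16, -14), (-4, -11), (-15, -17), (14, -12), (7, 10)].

Computing all pairwise distances among 5 points:

d((16, -14), (-4, -11)) = 20.2237
d((16, -14), (-15, -17)) = 31.1448
d((16, -14), (14, -12)) = 2.8284 <-- minimum
d((16, -14), (7, 10)) = 25.632
d((-4, -11), (-15, -17)) = 12.53
d((-4, -11), (14, -12)) = 18.0278
d((-4, -11), (7, 10)) = 23.7065
d((-15, -17), (14, -12)) = 29.4279
d((-15, -17), (7, 10)) = 34.8281
d((14, -12), (7, 10)) = 23.0868

Closest pair: (16, -14) and (14, -12) with distance 2.8284

The closest pair is (16, -14) and (14, -12) with Euclidean distance 2.8284. For 5 points, brute-force pairwise comparison is shown above. For large n, the divide-and-conquer algorithm (sort by x, recurse on halves, check the dividing strip) achieves O(n log n).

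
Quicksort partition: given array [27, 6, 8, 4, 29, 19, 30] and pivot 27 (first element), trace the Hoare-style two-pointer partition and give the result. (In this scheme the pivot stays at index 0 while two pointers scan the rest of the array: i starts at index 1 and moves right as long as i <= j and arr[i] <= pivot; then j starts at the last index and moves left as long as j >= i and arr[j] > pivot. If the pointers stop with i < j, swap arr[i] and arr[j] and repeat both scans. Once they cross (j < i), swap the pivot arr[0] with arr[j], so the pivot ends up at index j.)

Hoare-style two-pointer partition with pivot = 27:

Initial array: [27, 6, 8, 4, 29, 19, 30]

Pointers start at i = 1, j = 6.
i stops at index 4 (arr[4]=29 > 27), j stops at index 5 (arr[5]=19 <= 27): swap arr[4] and arr[5], array becomes [27, 6, 8, 4, 19, 29, 30]
i ends at 5, j ends at 4: the pointers have crossed (j < i), so scanning stops.

Swap pivot arr[0] with arr[4] to place pivot at position 4: [19, 6, 8, 4, 27, 29, 30]
Pivot position: 4

After partitioning with pivot 27, the array becomes [19, 6, 8, 4, 27, 29, 30]. The pivot is placed at index 4. All elements to the left of the pivot are <= 27, and all elements to the right are > 27.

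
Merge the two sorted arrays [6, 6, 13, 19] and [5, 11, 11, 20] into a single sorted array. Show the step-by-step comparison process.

Merging process:

Compare 6 vs 5: take 5 from right. Merged: [5]
Compare 6 vs 11: take 6 from left. Merged: [5, 6]
Compare 6 vs 11: take 6 from left. Merged: [5, 6, 6]
Compare 13 vs 11: take 11 from right. Merged: [5, 6, 6, 11]
Compare 13 vs 11: take 11 from right. Merged: [5, 6, 6, 11, 11]
Compare 13 vs 20: take 13 from left. Merged: [5, 6, 6, 11, 11, 13]
Compare 19 vs 20: take 19 from left. Merged: [5, 6, 6, 11, 11, 13, 19]
Append remaining from right: [20]. Merged: [5, 6, 6, 11, 11, 13, 19, 20]

Final merged array: [5, 6, 6, 11, 11, 13, 19, 20]
Total comparisons: 7

The merged array is [5, 6, 6, 11, 11, 13, 19, 20], requiring 7 comparisons. The merge step runs in O(n) time where n is the total number of elements.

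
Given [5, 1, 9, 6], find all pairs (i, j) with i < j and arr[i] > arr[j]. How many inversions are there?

Finding inversions in [5, 1, 9, 6]:

(0, 1): arr[0]=5 > arr[1]=1
(2, 3): arr[2]=9 > arr[3]=6

Total inversions: 2

The array has 2 inversion(s): (0,1), (2,3). Each pair (i,j) satisfies i < j and arr[i] > arr[j].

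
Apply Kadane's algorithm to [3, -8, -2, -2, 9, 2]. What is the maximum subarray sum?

Using Kadane's algorithm on [3, -8, -2, -2, 9, 2]:

Scanning through the array:
Position 1 (value -8): max_ending_here = -5, max_so_far = 3
Position 2 (value -2): max_ending_here = -2, max_so_far = 3
Position 3 (value -2): max_ending_here = -2, max_so_far = 3
Position 4 (value 9): max_ending_here = 9, max_so_far = 9
Position 5 (value 2): max_ending_here = 11, max_so_far = 11

Maximum subarray: [9, 2]
Maximum sum: 11

The maximum subarray is [9, 2] with sum 11. This subarray runs from index 4 to index 5.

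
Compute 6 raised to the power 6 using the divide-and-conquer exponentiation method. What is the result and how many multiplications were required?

Computing 6^6 by squaring (build up from 6^1; each line after the first costs one multiplication):

6^1 = 6
6^2 = (6^1)^2 = 6^2 = 36
6^3 = 6 * 6^2 = 6 * 36 = 216
6^6 = (6^3)^2 = 216^2 = 46656

Result: 46656
Multiplications needed: 3 (3 lines after 6^1)

6^6 = 46656. Using exponentiation by squaring, this requires 3 multiplications. The key idea: if the exponent is even, square the half-power; if odd, multiply by the base once.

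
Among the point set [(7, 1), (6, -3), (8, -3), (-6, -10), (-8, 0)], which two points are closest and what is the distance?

Computing all pairwise distances among 5 points:

d((7, 1), (6, -3)) = 4.1231
d((7, 1), (8, -3)) = 4.1231
d((7, 1), (-6, -10)) = 17.0294
d((7, 1), (-8, 0)) = 15.0333
d((6, -3), (8, -3)) = 2.0 <-- minimum
d((6, -3), (-6, -10)) = 13.8924
d((6, -3), (-8, 0)) = 14.3178
d((8, -3), (-6, -10)) = 15.6525
d((8, -3), (-8, 0)) = 16.2788
d((-6, -10), (-8, 0)) = 10.198

Closest pair: (6, -3) and (8, -3) with distance 2.0

The closest pair is (6, -3) and (8, -3) with Euclidean distance 2.0. For 5 points, brute-force pairwise comparison is shown above. For large n, the divide-and-conquer algorithm (sort by x, recurse on halves, check the dividing strip) achieves O(n log n).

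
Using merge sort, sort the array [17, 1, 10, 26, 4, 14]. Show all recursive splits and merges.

Merge sort trace:

Split: [17, 1, 10, 26, 4, 14] -> [17, 1, 10] and [26, 4, 14]
  Split: [17, 1, 10] -> [17] and [1, 10]
    Split: [1, 10] -> [1] and [10]
    Merge: [1] + [10] -> [1, 10]
  Merge: [17] + [1, 10] -> [1, 10, 17]
  Split: [26, 4, 14] -> [26] and [4, 14]
    Split: [4, 14] -> [4] and [14]
    Merge: [4] + [14] -> [4, 14]
  Merge: [26] + [4, 14] -> [4, 14, 26]
Merge: [1, 10, 17] + [4, 14, 26] -> [1, 4, 10, 14, 17, 26]

Final sorted array: [1, 4, 10, 14, 17, 26]

The merge sort proceeds by recursively splitting the array and merging sorted halves.
After all merges, the sorted array is [1, 4, 10, 14, 17, 26].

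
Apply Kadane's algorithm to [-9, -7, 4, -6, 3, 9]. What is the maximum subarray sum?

Using Kadane's algorithm on [-9, -7, 4, -6, 3, 9]:

Scanning through the array:
Position 1 (value -7): max_ending_here = -7, max_so_far = -7
Position 2 (value 4): max_ending_here = 4, max_so_far = 4
Position 3 (value -6): max_ending_here = -2, max_so_far = 4
Position 4 (value 3): max_ending_here = 3, max_so_far = 4
Position 5 (value 9): max_ending_here = 12, max_so_far = 12

Maximum subarray: [3, 9]
Maximum sum: 12

The maximum subarray is [3, 9] with sum 12. This subarray runs from index 4 to index 5.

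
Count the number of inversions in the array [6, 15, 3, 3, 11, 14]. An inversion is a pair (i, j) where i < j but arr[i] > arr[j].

Finding inversions in [6, 15, 3, 3, 11, 14]:

(0, 2): arr[0]=6 > arr[2]=3
(0, 3): arr[0]=6 > arr[3]=3
(1, 2): arr[1]=15 > arr[2]=3
(1, 3): arr[1]=15 > arr[3]=3
(1, 4): arr[1]=15 > arr[4]=11
(1, 5): arr[1]=15 > arr[5]=14

Total inversions: 6

The array has 6 inversion(s): (0,2), (0,3), (1,2), (1,3), (1,4), (1,5). Each pair (i,j) satisfies i < j and arr[i] > arr[j].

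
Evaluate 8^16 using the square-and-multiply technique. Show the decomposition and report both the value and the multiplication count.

Computing 8^16 by squaring (build up from 8^1; each line after the first costs one multiplication):

8^1 = 8
8^2 = (8^1)^2 = 8^2 = 64
8^4 = (8^2)^2 = 64^2 = 4096
8^8 = (8^4)^2 = 4096^2 = 16777216
8^16 = (8^8)^2 = 16777216^2 = 281474976710656

Result: 281474976710656
Multiplications needed: 4 (4 lines after 8^1)

8^16 = 281474976710656. Using exponentiation by squaring, this requires 4 multiplications. The key idea: if the exponent is even, square the half-power; if odd, multiply by the base once.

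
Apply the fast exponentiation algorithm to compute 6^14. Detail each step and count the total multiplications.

Computing 6^14 by squaring (build up from 6^1; each line after the first costs one multiplication):

6^1 = 6
6^2 = (6^1)^2 = 6^2 = 36
6^3 = 6 * 6^2 = 6 * 36 = 216
6^6 = (6^3)^2 = 216^2 = 46656
6^7 = 6 * 6^6 = 6 * 46656 = 279936
6^14 = (6^7)^2 = 279936^2 = 78364164096

Result: 78364164096
Multiplications needed: 5 (5 lines after 6^1)

6^14 = 78364164096. Using exponentiation by squaring, this requires 5 multiplications. The key idea: if the exponent is even, square the half-power; if odd, multiply by the base once.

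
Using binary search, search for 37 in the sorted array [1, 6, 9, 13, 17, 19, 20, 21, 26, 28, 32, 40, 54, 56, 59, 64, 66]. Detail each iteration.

Binary search for 37 in [1, 6, 9, 13, 17, 19, 20, 21, 26, 28, 32, 40, 54, 56, 59, 64, 66]:

lo=0, hi=16, mid=8, arr[mid]=26 -> 26 < 37, search right half
lo=9, hi=16, mid=12, arr[mid]=54 -> 54 > 37, search left half
lo=9, hi=11, mid=10, arr[mid]=32 -> 32 < 37, search right half
lo=11, hi=11, mid=11, arr[mid]=40 -> 40 > 37, search left half
lo=11 > hi=10, target 37 not found

Binary search determines that 37 is not in the array after 4 comparisons. The search space was exhausted without finding the target.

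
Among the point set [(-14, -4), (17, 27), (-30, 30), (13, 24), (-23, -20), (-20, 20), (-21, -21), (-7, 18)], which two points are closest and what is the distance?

Computing all pairwise distances among 8 points:

d((-14, -4), (17, 27)) = 43.8406
d((-14, -4), (-30, 30)) = 37.5766
d((-14, -4), (13, 24)) = 38.8973
d((-14, -4), (-23, -20)) = 18.3576
d((-14, -4), (-20, 20)) = 24.7386
d((-14, -4), (-21, -21)) = 18.3848
d((-14, -4), (-7, 18)) = 23.0868
d((17, 27), (-30, 30)) = 47.0956
d((17, 27), (13, 24)) = 5.0
d((17, 27), (-23, -20)) = 61.7171
d((17, 27), (-20, 20)) = 37.6563
d((17, 27), (-21, -21)) = 61.2209
d((17, 27), (-7, 18)) = 25.632
d((-30, 30), (13, 24)) = 43.4166
d((-30, 30), (-23, -20)) = 50.4876
d((-30, 30), (-20, 20)) = 14.1421
d((-30, 30), (-21, -21)) = 51.788
d((-30, 30), (-7, 18)) = 25.9422
d((13, 24), (-23, -20)) = 56.8507
d((13, 24), (-20, 20)) = 33.2415
d((13, 24), (-21, -21)) = 56.4004
d((13, 24), (-7, 18)) = 20.8806
d((-23, -20), (-20, 20)) = 40.1123
d((-23, -20), (-21, -21)) = 2.2361 <-- minimum
d((-23, -20), (-7, 18)) = 41.2311
d((-20, 20), (-21, -21)) = 41.0122
d((-20, 20), (-7, 18)) = 13.1529
d((-21, -21), (-7, 18)) = 41.4367

Closest pair: (-23, -20) and (-21, -21) with distance 2.2361

The closest pair is (-23, -20) and (-21, -21) with Euclidean distance 2.2361. For 8 points, brute-force pairwise comparison is shown above. For large n, the divide-and-conquer algorithm (sort by x, recurse on halves, check the dividing strip) achieves O(n log n).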